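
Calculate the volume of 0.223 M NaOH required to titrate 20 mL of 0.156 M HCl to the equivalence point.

At equivalence: moles acid = moles base. moles HCl = 0.156 × 20/1000 = 0.00312 mol. V_base = moles / 0.223 × 1000 = 14.0 mL.

V_{base} = 14.0 mL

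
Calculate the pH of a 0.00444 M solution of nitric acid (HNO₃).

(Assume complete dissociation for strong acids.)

[H⁺] = 0.00444 M for strong acid. pH = -log[H⁺] = -log(0.00444)

pH = 2.35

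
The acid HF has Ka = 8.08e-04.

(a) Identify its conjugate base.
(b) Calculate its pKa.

(a) The conjugate base is formed by removing one H⁺ from HF, giving F⁻. (b) pKa = -log(Ka) = -log(8.08e-04) = 3.09.

Conjugate base: F⁻; pK_a = 3.09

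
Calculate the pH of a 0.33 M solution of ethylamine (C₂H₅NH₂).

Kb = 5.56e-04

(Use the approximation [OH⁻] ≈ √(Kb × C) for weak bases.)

[OH⁻] = √(Kb × C) = √(5.56e-04 × 0.33) = 1.3545e-02. pOH = 1.87, pH = 14 - pOH

pH = 12.13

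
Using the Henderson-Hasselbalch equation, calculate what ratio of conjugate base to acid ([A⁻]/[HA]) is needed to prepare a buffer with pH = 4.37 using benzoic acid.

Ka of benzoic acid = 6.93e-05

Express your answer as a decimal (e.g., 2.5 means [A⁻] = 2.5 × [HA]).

pKa = -log(6.93e-05) = 4.1593. pH = pKa + log([A⁻]/[HA]), so log([A⁻]/[HA]) = pH − pKa = 4.37 − 4.1593 = 0.2107. [A⁻]/[HA] = 10^(0.2107) = 1.62

[A⁻]/[HA] = 1.62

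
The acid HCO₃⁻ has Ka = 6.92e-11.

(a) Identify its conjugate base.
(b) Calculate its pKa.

(a) The conjugate base is formed by removing one H⁺ from HCO₃⁻, giving CO₃²⁻. (b) pKa = -log(Ka) = -log(6.92e-11) = 10.16.

Conjugate base: CO₃²⁻; pK_a = 10.16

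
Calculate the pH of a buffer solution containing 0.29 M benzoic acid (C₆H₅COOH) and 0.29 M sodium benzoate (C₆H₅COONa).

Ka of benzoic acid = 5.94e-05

pKa = -log(5.94e-05) = 4.23. pH = pKa + log([A⁻]/[HA]) = 4.23 + log(0.29/0.29)

pH = 4.23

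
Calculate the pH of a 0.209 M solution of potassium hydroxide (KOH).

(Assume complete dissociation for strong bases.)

[OH⁻] = 0.209 M for strong base. pOH = -log[OH⁻] = 0.68, pH = 14 - pOH

pH = 13.32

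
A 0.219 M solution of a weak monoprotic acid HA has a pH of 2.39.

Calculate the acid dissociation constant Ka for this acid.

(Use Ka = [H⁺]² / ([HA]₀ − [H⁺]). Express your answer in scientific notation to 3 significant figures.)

[H⁺] = 10^(−pH) = 10^(−2.39) = 4.074e-03 M. For HA ⇌ H⁺ + A⁻, Ka = [H⁺][A⁻]/[HA] = [H⁺]² / ([HA]₀ − [H⁺]) = (4.074e-03)² / (0.219 − 4.074e-03) = 7.72e-05.

K_a = 7.72e-05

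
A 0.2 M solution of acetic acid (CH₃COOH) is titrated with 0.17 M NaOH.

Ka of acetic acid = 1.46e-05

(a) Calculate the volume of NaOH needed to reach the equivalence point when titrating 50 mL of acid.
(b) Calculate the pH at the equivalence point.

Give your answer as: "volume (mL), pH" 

moles acid = 0.2 × 50/1000 = 0.01 mol; V_base = moles/0.17 × 1000 = 58.8 mL. At equivalence only the conjugate base is present: [A⁻] = 0.01/0.109 = 9.1892e-02 M. Kb = Kw/Ka = 6.85e-10; [OH⁻] = √(Kb × [A⁻]) = 7.9335e-06; pOH = 5.10; pH = 14 - pOH = 8.90.

V = 58.8 mL, pH = 8.90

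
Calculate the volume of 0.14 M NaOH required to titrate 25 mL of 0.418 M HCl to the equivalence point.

At equivalence: moles acid = moles base. moles HCl = 0.418 × 25/1000 = 0.01045 mol. V_base = moles / 0.14 × 1000 = 74.6 mL.

V_{base} = 74.6 mL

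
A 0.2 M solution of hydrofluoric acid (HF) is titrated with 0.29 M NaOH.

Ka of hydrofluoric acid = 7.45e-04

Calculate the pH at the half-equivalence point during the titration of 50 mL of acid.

At half-equivalence [HA] = [A⁻], so Henderson-Hasselbalch gives pH = pKa = -log(7.45e-04) = 3.13.

pH = pKa = 3.13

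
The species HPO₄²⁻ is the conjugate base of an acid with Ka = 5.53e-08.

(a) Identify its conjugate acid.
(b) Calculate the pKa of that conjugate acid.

(a) The conjugate acid is formed by adding one H⁺ to HPO₄²⁻, giving H₂PO₄⁻. (b) pKa = -log(Ka) = -log(5.53e-08) = 7.26.

Conjugate acid: H₂PO₄⁻; pK_a = 7.26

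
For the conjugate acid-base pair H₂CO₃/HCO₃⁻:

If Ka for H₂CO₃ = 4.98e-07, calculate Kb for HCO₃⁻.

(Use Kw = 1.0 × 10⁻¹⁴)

For a conjugate pair Ka × Kb = Kw, so Kb = Kw/Ka = 1.0 × 10⁻¹⁴ / 4.98e-07 = 2.01e-08.

K_b = 2.01e-08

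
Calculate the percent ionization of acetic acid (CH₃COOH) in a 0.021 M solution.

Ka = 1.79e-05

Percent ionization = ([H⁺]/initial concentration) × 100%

Using Ka equilibrium: x² + Ka×x - Ka×C = 0. Solving: [H⁺] = 6.0422e-04. Percent = (6.0422e-04/0.021) × 100

Percent ionization = 2.88%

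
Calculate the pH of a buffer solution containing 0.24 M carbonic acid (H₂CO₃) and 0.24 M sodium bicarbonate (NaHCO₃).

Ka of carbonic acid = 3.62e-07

pKa = -log(3.62e-07) = 6.44. pH = pKa + log([A⁻]/[HA]) = 6.44 + log(0.24/0.24)

pH = 6.44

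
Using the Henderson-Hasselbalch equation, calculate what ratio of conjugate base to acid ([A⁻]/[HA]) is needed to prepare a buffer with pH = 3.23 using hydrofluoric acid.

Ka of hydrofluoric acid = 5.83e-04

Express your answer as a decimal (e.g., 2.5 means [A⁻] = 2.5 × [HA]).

pKa = -log(5.83e-04) = 3.2343. pH = pKa + log([A⁻]/[HA]), so log([A⁻]/[HA]) = pH − pKa = 3.23 − 3.2343 = -0.0043. [A⁻]/[HA] = 10^(-0.0043) = 0.990

[A⁻]/[HA] = 0.990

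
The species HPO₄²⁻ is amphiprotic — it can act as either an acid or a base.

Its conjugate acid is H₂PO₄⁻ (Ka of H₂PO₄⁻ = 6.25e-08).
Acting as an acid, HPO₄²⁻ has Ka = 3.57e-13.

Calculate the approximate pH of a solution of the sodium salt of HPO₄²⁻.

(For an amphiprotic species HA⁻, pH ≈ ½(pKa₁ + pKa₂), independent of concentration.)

pKa₁ = -log(6.25e-08) = 7.20; pKa₂ = -log(3.57e-13) = 12.45. For an amphiprotic species, pH ≈ ½(pKa₁ + pKa₂) = ½(7.20 + 12.45) = 9.83.

pH = 9.83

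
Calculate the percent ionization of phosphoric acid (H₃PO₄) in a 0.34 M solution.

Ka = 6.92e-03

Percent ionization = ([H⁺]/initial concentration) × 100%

Using Ka equilibrium: x² + Ka×x - Ka×C = 0. Solving: [H⁺] = 4.5169e-02. Percent = (4.5169e-02/0.34) × 100

Percent ionization = 13.3%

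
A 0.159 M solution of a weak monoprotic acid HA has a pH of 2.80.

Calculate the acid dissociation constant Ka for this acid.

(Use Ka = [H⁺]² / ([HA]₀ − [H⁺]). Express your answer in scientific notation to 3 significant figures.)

[H⁺] = 10^(−pH) = 10^(−2.80) = 1.585e-03 M. For HA ⇌ H⁺ + A⁻, Ka = [H⁺][A⁻]/[HA] = [H⁺]² / ([HA]₀ − [H⁺]) = (1.585e-03)² / (0.159 − 1.585e-03) = 1.60e-05.

K_a = 1.60e-05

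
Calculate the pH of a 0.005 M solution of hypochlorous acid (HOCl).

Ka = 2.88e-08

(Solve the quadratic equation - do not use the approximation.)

x² + Ka×x - Ka×C = 0. Using quadratic formula: [H⁺] = 1.1986e-05

pH = 4.92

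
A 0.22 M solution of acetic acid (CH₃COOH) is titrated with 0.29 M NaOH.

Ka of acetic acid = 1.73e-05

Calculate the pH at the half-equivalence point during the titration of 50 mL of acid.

At half-equivalence [HA] = [A⁻], so Henderson-Hasselbalch gives pH = pKa = -log(1.73e-05) = 4.76.

pH = pKa = 4.76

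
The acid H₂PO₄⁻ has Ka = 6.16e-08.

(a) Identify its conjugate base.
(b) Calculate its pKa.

(a) The conjugate base is formed by removing one H⁺ from H₂PO₄⁻, giving HPO₄²⁻. (b) pKa = -log(Ka) = -log(6.16e-08) = 7.21.

Conjugate base: HPO₄²⁻; pK_a = 7.21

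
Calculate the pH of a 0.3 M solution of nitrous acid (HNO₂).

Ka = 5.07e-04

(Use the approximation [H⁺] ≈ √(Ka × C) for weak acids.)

[H⁺] = √(Ka × C) = √(5.07e-04 × 0.3) = 1.2333e-02. pH = -log(1.2333e-02)

pH = 1.91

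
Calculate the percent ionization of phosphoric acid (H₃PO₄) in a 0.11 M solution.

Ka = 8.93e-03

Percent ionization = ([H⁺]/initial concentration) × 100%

Using Ka equilibrium: x² + Ka×x - Ka×C = 0. Solving: [H⁺] = 2.7193e-02. Percent = (2.7193e-02/0.11) × 100

Percent ionization = 24.7%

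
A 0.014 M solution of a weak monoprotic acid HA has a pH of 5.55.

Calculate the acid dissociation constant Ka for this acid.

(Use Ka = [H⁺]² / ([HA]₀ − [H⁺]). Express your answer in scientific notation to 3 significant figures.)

[H⁺] = 10^(−pH) = 10^(−5.55) = 2.818e-06 M. For HA ⇌ H⁺ + A⁻, Ka = [H⁺][A⁻]/[HA] = [H⁺]² / ([HA]₀ − [H⁺]) = (2.818e-06)² / (0.014 − 2.818e-06) = 5.67e-10.

K_a = 5.67e-10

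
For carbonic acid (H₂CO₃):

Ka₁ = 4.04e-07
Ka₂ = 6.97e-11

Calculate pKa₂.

pKa₂ = -log(Ka₂) = -log(6.97e-11) = 10.16.

pK_{a2} = 10.16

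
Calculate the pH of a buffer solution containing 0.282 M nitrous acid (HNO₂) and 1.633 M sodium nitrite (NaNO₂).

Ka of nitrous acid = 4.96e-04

pKa = -log(4.96e-04) = 3.30. pH = pKa + log([A⁻]/[HA]) = 3.30 + log(1.633/0.282)

pH = 4.07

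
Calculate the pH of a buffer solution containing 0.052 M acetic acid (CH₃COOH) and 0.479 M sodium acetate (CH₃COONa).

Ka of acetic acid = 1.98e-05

pKa = -log(1.98e-05) = 4.70. pH = pKa + log([A⁻]/[HA]) = 4.70 + log(0.479/0.052)

pH = 5.67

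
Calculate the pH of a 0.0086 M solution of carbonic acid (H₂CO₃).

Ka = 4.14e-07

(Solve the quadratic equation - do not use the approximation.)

x² + Ka×x - Ka×C = 0. Using quadratic formula: [H⁺] = 5.9462e-05

pH = 4.23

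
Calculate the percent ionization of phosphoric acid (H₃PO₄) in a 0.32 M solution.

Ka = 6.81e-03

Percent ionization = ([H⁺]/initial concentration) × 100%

Using Ka equilibrium: x² + Ka×x - Ka×C = 0. Solving: [H⁺] = 4.3401e-02. Percent = (4.3401e-02/0.32) × 100

Percent ionization = 13.6%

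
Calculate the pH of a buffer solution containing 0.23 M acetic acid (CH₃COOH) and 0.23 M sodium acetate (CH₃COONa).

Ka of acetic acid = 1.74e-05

pKa = -log(1.74e-05) = 4.76. pH = pKa + log([A⁻]/[HA]) = 4.76 + log(0.23/0.23)

pH = 4.76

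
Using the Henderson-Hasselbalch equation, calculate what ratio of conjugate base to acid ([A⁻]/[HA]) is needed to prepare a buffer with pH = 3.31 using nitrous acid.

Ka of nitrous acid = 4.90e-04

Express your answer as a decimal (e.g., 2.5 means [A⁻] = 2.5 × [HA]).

pKa = -log(4.90e-04) = 3.3098. pH = pKa + log([A⁻]/[HA]), so log([A⁻]/[HA]) = pH − pKa = 3.31 − 3.3098 = 0.0002. [A⁻]/[HA] = 10^(0.0002) = 1.00

[A⁻]/[HA] = 1.00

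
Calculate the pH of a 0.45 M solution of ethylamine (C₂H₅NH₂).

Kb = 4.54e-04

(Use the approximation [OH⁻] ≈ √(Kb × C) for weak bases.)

[OH⁻] = √(Kb × C) = √(4.54e-04 × 0.45) = 1.4293e-02. pOH = 1.84, pH = 14 - pOH

pH = 12.16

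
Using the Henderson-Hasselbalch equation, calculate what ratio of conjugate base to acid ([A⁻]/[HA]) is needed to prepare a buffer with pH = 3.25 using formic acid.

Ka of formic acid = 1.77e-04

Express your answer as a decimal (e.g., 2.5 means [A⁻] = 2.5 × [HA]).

pKa = -log(1.77e-04) = 3.7520. pH = pKa + log([A⁻]/[HA]), so log([A⁻]/[HA]) = pH − pKa = 3.25 − 3.7520 = -0.5020. [A⁻]/[HA] = 10^(-0.5020) = 0.315

[A⁻]/[HA] = 0.315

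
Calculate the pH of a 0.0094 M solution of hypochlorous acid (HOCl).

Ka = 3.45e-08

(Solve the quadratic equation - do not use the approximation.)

x² + Ka×x - Ka×C = 0. Using quadratic formula: [H⁺] = 1.7991e-05

pH = 4.74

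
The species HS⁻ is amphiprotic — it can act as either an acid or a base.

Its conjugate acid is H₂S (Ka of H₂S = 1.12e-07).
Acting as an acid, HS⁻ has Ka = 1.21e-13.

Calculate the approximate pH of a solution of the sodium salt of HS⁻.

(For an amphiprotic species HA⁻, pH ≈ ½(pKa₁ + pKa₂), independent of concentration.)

pKa₁ = -log(1.12e-07) = 6.95; pKa₂ = -log(1.21e-13) = 12.92. For an amphiprotic species, pH ≈ ½(pKa₁ + pKa₂) = ½(6.95 + 12.92) = 9.93.

pH = 9.93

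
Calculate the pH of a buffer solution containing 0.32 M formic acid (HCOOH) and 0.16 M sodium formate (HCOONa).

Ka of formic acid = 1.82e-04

pKa = -log(1.82e-04) = 3.74. pH = pKa + log([A⁻]/[HA]) = 3.74 + log(0.16/0.32)

pH = 3.44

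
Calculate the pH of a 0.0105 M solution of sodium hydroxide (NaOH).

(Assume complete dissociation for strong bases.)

[OH⁻] = 0.0105 M for strong base. pOH = -log[OH⁻] = 1.98, pH = 14 - pOH

pH = 12.02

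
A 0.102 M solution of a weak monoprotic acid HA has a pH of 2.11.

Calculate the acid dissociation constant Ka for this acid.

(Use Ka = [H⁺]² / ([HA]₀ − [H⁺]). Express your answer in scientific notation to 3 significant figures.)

[H⁺] = 10^(−pH) = 10^(−2.11) = 7.762e-03 M. For HA ⇌ H⁺ + A⁻, Ka = [H⁺][A⁻]/[HA] = [H⁺]² / ([HA]₀ − [H⁺]) = (7.762e-03)² / (0.102 − 7.762e-03) = 6.39e-04.

K_a = 6.39e-04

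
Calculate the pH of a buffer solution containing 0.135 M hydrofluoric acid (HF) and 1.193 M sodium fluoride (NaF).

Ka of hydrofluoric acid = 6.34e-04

pKa = -log(6.34e-04) = 3.20. pH = pKa + log([A⁻]/[HA]) = 3.20 + log(1.193/0.135)

pH = 4.14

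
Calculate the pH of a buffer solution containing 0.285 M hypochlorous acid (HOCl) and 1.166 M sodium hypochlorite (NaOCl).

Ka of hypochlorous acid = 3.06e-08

pKa = -log(3.06e-08) = 7.51. pH = pKa + log([A⁻]/[HA]) = 7.51 + log(1.166/0.285)

pH = 8.13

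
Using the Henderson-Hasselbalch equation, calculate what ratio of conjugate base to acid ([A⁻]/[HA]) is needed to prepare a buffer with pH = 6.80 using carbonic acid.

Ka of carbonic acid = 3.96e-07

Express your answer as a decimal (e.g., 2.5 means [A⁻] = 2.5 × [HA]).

pKa = -log(3.96e-07) = 6.4023. pH = pKa + log([A⁻]/[HA]), so log([A⁻]/[HA]) = pH − pKa = 6.80 − 6.4023 = 0.3977. [A⁻]/[HA] = 10^(0.3977) = 2.50

[A⁻]/[HA] = 2.50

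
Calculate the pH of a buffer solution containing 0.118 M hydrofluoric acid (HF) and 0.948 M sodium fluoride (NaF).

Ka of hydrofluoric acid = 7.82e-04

pKa = -log(7.82e-04) = 3.11. pH = pKa + log([A⁻]/[HA]) = 3.11 + log(0.948/0.118)

pH = 4.01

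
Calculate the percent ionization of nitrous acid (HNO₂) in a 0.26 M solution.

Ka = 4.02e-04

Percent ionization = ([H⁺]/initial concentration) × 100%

Using Ka equilibrium: x² + Ka×x - Ka×C = 0. Solving: [H⁺] = 1.0024e-02. Percent = (1.0024e-02/0.26) × 100

Percent ionization = 3.86%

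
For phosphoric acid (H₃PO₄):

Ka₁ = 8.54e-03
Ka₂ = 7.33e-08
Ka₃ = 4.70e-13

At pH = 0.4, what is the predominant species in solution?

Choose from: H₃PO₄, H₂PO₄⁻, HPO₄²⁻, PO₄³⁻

pKa₁ = 2.07, pKa₂ = 7.13, pKa₃ = 12.33. For a polyprotic acid the predominant species crosses at each pKa: below pKa_n the protonated form dominates, above it the deprotonated form does. At pH = 0.4, the predominant species is H₃PO₄.

H₃PO₄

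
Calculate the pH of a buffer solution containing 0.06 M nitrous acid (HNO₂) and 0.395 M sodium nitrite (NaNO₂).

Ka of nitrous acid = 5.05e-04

pKa = -log(5.05e-04) = 3.30. pH = pKa + log([A⁻]/[HA]) = 3.30 + log(0.395/0.06)

pH = 4.12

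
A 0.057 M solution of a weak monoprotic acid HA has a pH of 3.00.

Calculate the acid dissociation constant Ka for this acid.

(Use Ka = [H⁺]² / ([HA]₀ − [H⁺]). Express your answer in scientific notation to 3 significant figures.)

[H⁺] = 10^(−pH) = 10^(−3.00) = 1.000e-03 M. For HA ⇌ H⁺ + A⁻, Ka = [H⁺][A⁻]/[HA] = [H⁺]² / ([HA]₀ − [H⁺]) = (1.000e-03)² / (0.057 − 1.000e-03) = 1.79e-05.

K_a = 1.79e-05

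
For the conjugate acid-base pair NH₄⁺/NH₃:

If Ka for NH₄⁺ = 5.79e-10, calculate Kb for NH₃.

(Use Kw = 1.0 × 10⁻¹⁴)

For a conjugate pair Ka × Kb = Kw, so Kb = Kw/Ka = 1.0 × 10⁻¹⁴ / 5.79e-10 = 1.73e-05.

K_b = 1.73e-05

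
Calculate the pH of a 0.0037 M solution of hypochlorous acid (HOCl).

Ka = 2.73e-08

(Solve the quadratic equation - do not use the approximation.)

x² + Ka×x - Ka×C = 0. Using quadratic formula: [H⁺] = 1.0037e-05

pH = 5.00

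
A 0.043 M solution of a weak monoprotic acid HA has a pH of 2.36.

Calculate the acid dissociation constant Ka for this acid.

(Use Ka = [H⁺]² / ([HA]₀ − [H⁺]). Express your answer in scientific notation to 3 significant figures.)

[H⁺] = 10^(−pH) = 10^(−2.36) = 4.365e-03 M. For HA ⇌ H⁺ + A⁻, Ka = [H⁺][A⁻]/[HA] = [H⁺]² / ([HA]₀ − [H⁺]) = (4.365e-03)² / (0.043 − 4.365e-03) = 4.93e-04.

K_a = 4.93e-04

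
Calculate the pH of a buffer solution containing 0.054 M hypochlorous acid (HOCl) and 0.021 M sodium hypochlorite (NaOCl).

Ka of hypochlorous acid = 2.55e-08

pKa = -log(2.55e-08) = 7.59. pH = pKa + log([A⁻]/[HA]) = 7.59 + log(0.021/0.054)

pH = 7.18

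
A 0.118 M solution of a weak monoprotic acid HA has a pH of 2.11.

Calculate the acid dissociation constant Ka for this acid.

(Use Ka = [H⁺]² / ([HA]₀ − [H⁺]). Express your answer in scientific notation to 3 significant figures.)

[H⁺] = 10^(−pH) = 10^(−2.11) = 7.762e-03 M. For HA ⇌ H⁺ + A⁻, Ka = [H⁺][A⁻]/[HA] = [H⁺]² / ([HA]₀ − [H⁺]) = (7.762e-03)² / (0.118 − 7.762e-03) = 5.47e-04.

K_a = 5.47e-04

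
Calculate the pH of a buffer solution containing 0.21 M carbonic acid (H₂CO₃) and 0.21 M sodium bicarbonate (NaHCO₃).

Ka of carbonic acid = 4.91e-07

pKa = -log(4.91e-07) = 6.31. pH = pKa + log([A⁻]/[HA]) = 6.31 + log(0.21/0.21)

pH = 6.31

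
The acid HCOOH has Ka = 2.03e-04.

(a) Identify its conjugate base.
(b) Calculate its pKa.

(a) The conjugate base is formed by removing one H⁺ from HCOOH, giving HCOO⁻. (b) pKa = -log(Ka) = -log(2.03e-04) = 3.69.

Conjugate base: HCOO⁻; pK_a = 3.69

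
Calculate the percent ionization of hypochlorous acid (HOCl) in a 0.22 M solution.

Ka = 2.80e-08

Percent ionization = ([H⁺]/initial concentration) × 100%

Using Ka equilibrium: x² + Ka×x - Ka×C = 0. Solving: [H⁺] = 7.8472e-05. Percent = (7.8472e-05/0.22) × 100

Percent ionization = 0.0357%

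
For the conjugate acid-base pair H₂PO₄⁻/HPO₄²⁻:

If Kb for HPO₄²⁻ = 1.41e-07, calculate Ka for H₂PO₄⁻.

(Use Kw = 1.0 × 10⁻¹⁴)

For a conjugate pair Ka × Kb = Kw, so Ka = Kw/Kb = 1.0 × 10⁻¹⁴ / 1.41e-07 = 7.09e-08.

K_a = 7.09e-08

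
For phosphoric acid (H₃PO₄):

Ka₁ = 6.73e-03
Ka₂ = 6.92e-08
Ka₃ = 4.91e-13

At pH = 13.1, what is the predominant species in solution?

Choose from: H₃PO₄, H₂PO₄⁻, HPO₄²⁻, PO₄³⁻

pKa₁ = 2.17, pKa₂ = 7.16, pKa₃ = 12.31. For a polyprotic acid the predominant species crosses at each pKa: below pKa_n the protonated form dominates, above it the deprotonated form does. At pH = 13.1, the predominant species is PO₄³⁻.

PO₄³⁻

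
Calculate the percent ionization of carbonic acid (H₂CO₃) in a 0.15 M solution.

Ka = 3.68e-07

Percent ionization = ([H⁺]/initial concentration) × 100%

Using Ka equilibrium: x² + Ka×x - Ka×C = 0. Solving: [H⁺] = 2.3476e-04. Percent = (2.3476e-04/0.15) × 100

Percent ionization = 0.157%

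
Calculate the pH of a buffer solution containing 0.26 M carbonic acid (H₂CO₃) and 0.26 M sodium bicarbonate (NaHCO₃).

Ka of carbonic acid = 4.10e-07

pKa = -log(4.10e-07) = 6.39. pH = pKa + log([A⁻]/[HA]) = 6.39 + log(0.26/0.26)

pH = 6.39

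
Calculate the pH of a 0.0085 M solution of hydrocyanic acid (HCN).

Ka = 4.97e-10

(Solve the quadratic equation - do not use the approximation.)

x² + Ka×x - Ka×C = 0. Using quadratic formula: [H⁺] = 2.0551e-06

pH = 5.69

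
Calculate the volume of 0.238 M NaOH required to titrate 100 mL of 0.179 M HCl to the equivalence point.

At equivalence: moles acid = moles base. moles HCl = 0.179 × 100/1000 = 0.0179 mol. V_base = moles / 0.238 × 1000 = 75.2 mL.

V_{base} = 75.2 mL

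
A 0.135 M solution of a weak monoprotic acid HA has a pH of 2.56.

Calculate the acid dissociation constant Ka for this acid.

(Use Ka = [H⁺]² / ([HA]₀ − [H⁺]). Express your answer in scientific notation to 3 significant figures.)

[H⁺] = 10^(−pH) = 10^(−2.56) = 2.754e-03 M. For HA ⇌ H⁺ + A⁻, Ka = [H⁺][A⁻]/[HA] = [H⁺]² / ([HA]₀ − [H⁺]) = (2.754e-03)² / (0.135 − 2.754e-03) = 5.74e-05.

K_a = 5.74e-05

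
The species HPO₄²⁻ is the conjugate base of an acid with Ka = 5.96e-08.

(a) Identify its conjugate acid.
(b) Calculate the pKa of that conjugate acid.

(a) The conjugate acid is formed by adding one H⁺ to HPO₄²⁻, giving H₂PO₄⁻. (b) pKa = -log(Ka) = -log(5.96e-08) = 7.22.

Conjugate acid: H₂PO₄⁻; pK_a = 7.22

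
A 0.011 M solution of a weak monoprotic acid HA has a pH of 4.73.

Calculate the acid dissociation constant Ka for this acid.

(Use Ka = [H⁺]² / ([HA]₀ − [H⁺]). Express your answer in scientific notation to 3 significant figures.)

[H⁺] = 10^(−pH) = 10^(−4.73) = 1.862e-05 M. For HA ⇌ H⁺ + A⁻, Ka = [H⁺][A⁻]/[HA] = [H⁺]² / ([HA]₀ − [H⁺]) = (1.862e-05)² / (0.011 − 1.862e-05) = 3.16e-08.

K_a = 3.16e-08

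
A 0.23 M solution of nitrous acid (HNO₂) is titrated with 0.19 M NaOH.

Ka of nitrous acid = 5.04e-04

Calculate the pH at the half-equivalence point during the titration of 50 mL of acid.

At half-equivalence [HA] = [A⁻], so Henderson-Hasselbalch gives pH = pKa = -log(5.04e-04) = 3.30.

pH = pKa = 3.30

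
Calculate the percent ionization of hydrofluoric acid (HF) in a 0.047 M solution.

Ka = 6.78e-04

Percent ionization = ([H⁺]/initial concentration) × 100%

Using Ka equilibrium: x² + Ka×x - Ka×C = 0. Solving: [H⁺] = 5.3162e-03. Percent = (5.3162e-03/0.047) × 100

Percent ionization = 11.3%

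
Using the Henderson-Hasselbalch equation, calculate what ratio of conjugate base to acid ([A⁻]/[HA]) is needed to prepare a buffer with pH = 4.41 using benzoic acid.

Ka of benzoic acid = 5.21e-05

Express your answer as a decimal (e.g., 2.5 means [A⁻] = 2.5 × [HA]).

pKa = -log(5.21e-05) = 4.2832. pH = pKa + log([A⁻]/[HA]), so log([A⁻]/[HA]) = pH − pKa = 4.41 − 4.2832 = 0.1268. [A⁻]/[HA] = 10^(0.1268) = 1.34

[A⁻]/[HA] = 1.34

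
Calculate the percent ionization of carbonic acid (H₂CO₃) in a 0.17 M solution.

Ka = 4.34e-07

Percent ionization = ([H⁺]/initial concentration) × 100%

Using Ka equilibrium: x² + Ka×x - Ka×C = 0. Solving: [H⁺] = 2.7141e-04. Percent = (2.7141e-04/0.17) × 100

Percent ionization = 0.16%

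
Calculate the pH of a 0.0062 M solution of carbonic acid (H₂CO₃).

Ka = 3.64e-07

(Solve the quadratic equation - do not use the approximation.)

x² + Ka×x - Ka×C = 0. Using quadratic formula: [H⁺] = 4.7324e-05

pH = 4.32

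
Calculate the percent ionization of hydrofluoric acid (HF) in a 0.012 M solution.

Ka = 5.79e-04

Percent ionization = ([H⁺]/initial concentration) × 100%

Using Ka equilibrium: x² + Ka×x - Ka×C = 0. Solving: [H⁺] = 2.3623e-03. Percent = (2.3623e-03/0.012) × 100

Percent ionization = 19.7%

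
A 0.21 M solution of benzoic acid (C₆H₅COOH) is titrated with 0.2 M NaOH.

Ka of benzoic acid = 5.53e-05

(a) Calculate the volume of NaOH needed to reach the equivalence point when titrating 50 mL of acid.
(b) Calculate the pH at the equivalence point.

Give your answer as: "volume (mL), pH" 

moles acid = 0.21 × 50/1000 = 0.0105 mol; V_base = moles/0.2 × 1000 = 52.5 mL. At equivalence only the conjugate base is present: [A⁻] = 0.0105/0.102 = 1.0244e-01 M. Kb = Kw/Ka = 1.81e-10; [OH⁻] = √(Kb × [A⁻]) = 4.3040e-06; pOH = 5.37; pH = 14 - pOH = 8.63.

V = 52.5 mL, pH = 8.63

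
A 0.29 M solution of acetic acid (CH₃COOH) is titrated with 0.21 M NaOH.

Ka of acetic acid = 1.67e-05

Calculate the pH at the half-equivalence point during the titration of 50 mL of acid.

At half-equivalence [HA] = [A⁻], so Henderson-Hasselbalch gives pH = pKa = -log(1.67e-05) = 4.78.

pH = pKa = 4.78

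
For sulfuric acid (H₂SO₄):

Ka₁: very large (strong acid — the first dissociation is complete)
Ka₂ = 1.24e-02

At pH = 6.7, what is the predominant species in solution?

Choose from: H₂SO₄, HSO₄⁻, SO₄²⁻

The first dissociation is complete, so H₂SO₄ itself is never the predominant species in water; pKa₂ = -log(1.24e-02) = 1.91. For a polyprotic acid the predominant species crosses at each pKa: below pKa_n the protonated form dominates, above it the deprotonated form does. At pH = 6.7, the predominant species is SO₄²⁻.

SO₄²⁻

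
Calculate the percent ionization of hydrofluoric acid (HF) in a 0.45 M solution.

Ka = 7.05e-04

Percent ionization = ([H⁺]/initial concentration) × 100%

Using Ka equilibrium: x² + Ka×x - Ka×C = 0. Solving: [H⁺] = 1.7463e-02. Percent = (1.7463e-02/0.45) × 100

Percent ionization = 3.88%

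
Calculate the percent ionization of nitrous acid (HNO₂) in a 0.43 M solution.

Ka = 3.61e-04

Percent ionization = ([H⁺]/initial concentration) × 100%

Using Ka equilibrium: x² + Ka×x - Ka×C = 0. Solving: [H⁺] = 1.2280e-02. Percent = (1.2280e-02/0.43) × 100

Percent ionization = 2.86%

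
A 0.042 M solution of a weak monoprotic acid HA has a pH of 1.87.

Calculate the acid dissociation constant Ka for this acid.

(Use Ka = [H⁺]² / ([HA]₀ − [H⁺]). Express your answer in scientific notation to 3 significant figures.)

[H⁺] = 10^(−pH) = 10^(−1.87) = 1.349e-02 M. For HA ⇌ H⁺ + A⁻, Ka = [H⁺][A⁻]/[HA] = [H⁺]² / ([HA]₀ − [H⁺]) = (1.349e-02)² / (0.042 − 1.349e-02) = 6.38e-03.

K_a = 6.38e-03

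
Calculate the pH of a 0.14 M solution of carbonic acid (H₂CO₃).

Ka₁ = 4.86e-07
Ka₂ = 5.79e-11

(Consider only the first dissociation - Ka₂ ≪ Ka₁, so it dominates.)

First dissociation dominates. From Ka₁ = [H⁺][HA⁻]/[H₂A], x² + Ka₁·x − Ka₁·C = 0 with C = 0.14 M and Ka₁ = 4.86e-07. Solving: [H⁺] = (−Ka₁ + √(Ka₁² + 4·Ka₁·C)) / 2 = 2.6060e-04 M. pH = -log(2.6060e-04) = 3.58.

pH = 3.58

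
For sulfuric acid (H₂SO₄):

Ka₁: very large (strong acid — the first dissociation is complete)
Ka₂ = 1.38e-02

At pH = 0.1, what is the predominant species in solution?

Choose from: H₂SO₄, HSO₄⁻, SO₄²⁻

The first dissociation is complete, so H₂SO₄ itself is never the predominant species in water; pKa₂ = -log(1.38e-02) = 1.86. For a polyprotic acid the predominant species crosses at each pKa: below pKa_n the protonated form dominates, above it the deprotonated form does. At pH = 0.1, the predominant species is HSO₄⁻.

HSO₄⁻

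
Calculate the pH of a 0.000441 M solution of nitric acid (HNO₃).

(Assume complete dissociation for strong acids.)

[H⁺] = 0.000441 M for strong acid. pH = -log[H⁺] = -log(0.000441)

pH = 3.36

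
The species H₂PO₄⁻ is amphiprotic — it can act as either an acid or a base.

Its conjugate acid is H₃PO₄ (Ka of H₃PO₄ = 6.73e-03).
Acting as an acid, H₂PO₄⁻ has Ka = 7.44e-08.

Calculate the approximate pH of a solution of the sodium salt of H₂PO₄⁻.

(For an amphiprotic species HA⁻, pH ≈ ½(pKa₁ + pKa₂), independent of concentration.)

pKa₁ = -log(6.73e-03) = 2.17; pKa₂ = -log(7.44e-08) = 7.13. For an amphiprotic species, pH ≈ ½(pKa₁ + pKa₂) = ½(2.17 + 7.13) = 4.65.

pH = 4.65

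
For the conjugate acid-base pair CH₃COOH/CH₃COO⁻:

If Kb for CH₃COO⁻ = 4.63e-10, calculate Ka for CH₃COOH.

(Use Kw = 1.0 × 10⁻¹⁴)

For a conjugate pair Ka × Kb = Kw, so Ka = Kw/Kb = 1.0 × 10⁻¹⁴ / 4.63e-10 = 2.16e-05.

K_a = 2.16e-05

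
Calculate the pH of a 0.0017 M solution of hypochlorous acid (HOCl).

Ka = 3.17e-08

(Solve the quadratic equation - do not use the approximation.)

x² + Ka×x - Ka×C = 0. Using quadratic formula: [H⁺] = 7.3251e-06

pH = 5.14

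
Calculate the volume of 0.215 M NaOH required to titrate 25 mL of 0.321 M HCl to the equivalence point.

At equivalence: moles acid = moles base. moles HCl = 0.321 × 25/1000 = 0.008025 mol. V_base = moles / 0.215 × 1000 = 37.3 mL.

V_{base} = 37.3 mL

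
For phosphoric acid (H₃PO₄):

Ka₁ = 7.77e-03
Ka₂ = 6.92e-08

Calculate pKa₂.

pKa₂ = -log(Ka₂) = -log(6.92e-08) = 7.16.

pK_{a2} = 7.16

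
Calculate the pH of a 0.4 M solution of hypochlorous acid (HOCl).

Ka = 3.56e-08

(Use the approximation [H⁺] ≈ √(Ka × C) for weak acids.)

[H⁺] = √(Ka × C) = √(3.56e-08 × 0.4) = 1.1933e-04. pH = -log(1.1933e-04)

pH = 3.92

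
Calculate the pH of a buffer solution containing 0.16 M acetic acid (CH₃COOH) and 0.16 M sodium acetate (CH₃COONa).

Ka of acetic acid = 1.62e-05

pKa = -log(1.62e-05) = 4.79. pH = pKa + log([A⁻]/[HA]) = 4.79 + log(0.16/0.16)

pH = 4.79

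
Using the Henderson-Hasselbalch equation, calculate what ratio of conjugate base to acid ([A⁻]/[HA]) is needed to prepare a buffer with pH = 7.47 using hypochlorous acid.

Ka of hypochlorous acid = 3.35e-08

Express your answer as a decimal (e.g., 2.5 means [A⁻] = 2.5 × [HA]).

pKa = -log(3.35e-08) = 7.4750. pH = pKa + log([A⁻]/[HA]), so log([A⁻]/[HA]) = pH − pKa = 7.47 − 7.4750 = -0.0050. [A⁻]/[HA] = 10^(-0.0050) = 0.989

[A⁻]/[HA] = 0.989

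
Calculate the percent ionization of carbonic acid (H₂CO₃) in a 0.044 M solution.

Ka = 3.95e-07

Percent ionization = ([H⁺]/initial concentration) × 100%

Using Ka equilibrium: x² + Ka×x - Ka×C = 0. Solving: [H⁺] = 1.3164e-04. Percent = (1.3164e-04/0.044) × 100

Percent ionization = 0.299%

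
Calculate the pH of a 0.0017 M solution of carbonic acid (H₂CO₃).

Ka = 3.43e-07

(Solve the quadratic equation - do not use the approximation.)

x² + Ka×x - Ka×C = 0. Using quadratic formula: [H⁺] = 2.3977e-05

pH = 4.62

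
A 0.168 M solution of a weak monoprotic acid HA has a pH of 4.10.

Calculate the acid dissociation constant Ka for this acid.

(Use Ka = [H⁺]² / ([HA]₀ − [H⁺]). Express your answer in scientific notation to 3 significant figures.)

[H⁺] = 10^(−pH) = 10^(−4.10) = 7.943e-05 M. For HA ⇌ H⁺ + A⁻, Ka = [H⁺][A⁻]/[HA] = [H⁺]² / ([HA]₀ − [H⁺]) = (7.943e-05)² / (0.168 − 7.943e-05) = 3.76e-08.

K_a = 3.76e-08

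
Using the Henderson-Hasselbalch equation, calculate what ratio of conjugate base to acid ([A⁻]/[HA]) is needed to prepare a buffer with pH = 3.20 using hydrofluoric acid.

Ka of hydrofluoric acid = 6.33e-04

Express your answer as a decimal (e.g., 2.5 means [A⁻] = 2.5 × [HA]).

pKa = -log(6.33e-04) = 3.1986. pH = pKa + log([A⁻]/[HA]), so log([A⁻]/[HA]) = pH − pKa = 3.20 − 3.1986 = 0.0014. [A⁻]/[HA] = 10^(0.0014) = 1.00

[A⁻]/[HA] = 1.00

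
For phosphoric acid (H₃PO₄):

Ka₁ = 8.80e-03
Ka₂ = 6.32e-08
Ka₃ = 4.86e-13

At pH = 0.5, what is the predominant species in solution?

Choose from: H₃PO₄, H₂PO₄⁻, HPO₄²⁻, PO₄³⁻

pKa₁ = 2.06, pKa₂ = 7.20, pKa₃ = 12.31. For a polyprotic acid the predominant species crosses at each pKa: below pKa_n the protonated form dominates, above it the deprotonated form does. At pH = 0.5, the predominant species is H₃PO₄.

H₃PO₄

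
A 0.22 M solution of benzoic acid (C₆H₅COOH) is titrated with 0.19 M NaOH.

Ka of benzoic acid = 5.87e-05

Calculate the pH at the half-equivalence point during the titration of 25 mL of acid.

At half-equivalence [HA] = [A⁻], so Henderson-Hasselbalch gives pH = pKa = -log(5.87e-05) = 4.23.

pH = pKa = 4.23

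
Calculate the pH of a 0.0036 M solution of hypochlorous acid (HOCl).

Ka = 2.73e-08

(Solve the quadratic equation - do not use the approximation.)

x² + Ka×x - Ka×C = 0. Using quadratic formula: [H⁺] = 9.9000e-06

pH = 5.00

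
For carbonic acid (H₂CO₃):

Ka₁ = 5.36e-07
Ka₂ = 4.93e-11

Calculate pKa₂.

pKa₂ = -log(Ka₂) = -log(4.93e-11) = 10.31.

pK_{a2} = 10.31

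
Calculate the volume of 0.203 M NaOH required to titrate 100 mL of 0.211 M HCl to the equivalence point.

At equivalence: moles acid = moles base. moles HCl = 0.211 × 100/1000 = 0.0211 mol. V_base = moles / 0.203 × 1000 = 103.9 mL.

V_{base} = 103.9 mL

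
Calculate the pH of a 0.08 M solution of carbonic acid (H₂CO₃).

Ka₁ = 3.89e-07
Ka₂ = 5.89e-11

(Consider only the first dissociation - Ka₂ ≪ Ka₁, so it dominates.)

First dissociation dominates. From Ka₁ = [H⁺][HA⁻]/[H₂A], x² + Ka₁·x − Ka₁·C = 0 with C = 0.08 M and Ka₁ = 3.89e-07. Solving: [H⁺] = (−Ka₁ + √(Ka₁² + 4·Ka₁·C)) / 2 = 1.7621e-04 M. pH = -log(1.7621e-04) = 3.75.

pH = 3.75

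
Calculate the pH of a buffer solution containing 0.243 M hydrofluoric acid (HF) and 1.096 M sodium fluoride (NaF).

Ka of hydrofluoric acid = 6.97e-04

pKa = -log(6.97e-04) = 3.16. pH = pKa + log([A⁻]/[HA]) = 3.16 + log(1.096/0.243)

pH = 3.81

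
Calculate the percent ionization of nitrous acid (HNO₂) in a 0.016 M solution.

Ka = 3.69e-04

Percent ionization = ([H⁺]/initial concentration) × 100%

Using Ka equilibrium: x² + Ka×x - Ka×C = 0. Solving: [H⁺] = 2.2523e-03. Percent = (2.2523e-03/0.016) × 100

Percent ionization = 14.1%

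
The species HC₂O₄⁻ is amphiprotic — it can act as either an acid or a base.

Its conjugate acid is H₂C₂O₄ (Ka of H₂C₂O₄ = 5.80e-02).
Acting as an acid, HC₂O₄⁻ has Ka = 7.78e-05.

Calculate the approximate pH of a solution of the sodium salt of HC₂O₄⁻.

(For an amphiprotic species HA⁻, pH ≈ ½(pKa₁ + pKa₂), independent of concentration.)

pKa₁ = -log(5.80e-02) = 1.24; pKa₂ = -log(7.78e-05) = 4.11. For an amphiprotic species, pH ≈ ½(pKa₁ + pKa₂) = ½(1.24 + 4.11) = 2.67.

pH = 2.67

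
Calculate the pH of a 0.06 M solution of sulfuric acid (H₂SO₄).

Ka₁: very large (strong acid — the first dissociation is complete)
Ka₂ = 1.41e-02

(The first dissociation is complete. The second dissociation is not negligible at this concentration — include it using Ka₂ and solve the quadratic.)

First dissociation is complete: [H⁺]₀ = [HSO₄⁻]₀ = C = 0.06 M. Second dissociation HSO₄⁻ ⇌ H⁺ + SO₄²⁻: let x = [SO₄²⁻]. Ka₂ = (C + x)·x / (C − x) = 1.41e-02 → x² + (C + Ka₂)·x − Ka₂·C = 0 → x² + 0.07410·x − 8.460e-04 = 0. x = (−0.07410 + √(0.07410² + 4 × 8.460e-04)) / 2 = 1.0053e-02 M. [H⁺] = C + x = 0.06 + 1.0053e-02 = 7.0053e-02 M. pH = -log(7.0053e-02) = 1.15.

pH = 1.15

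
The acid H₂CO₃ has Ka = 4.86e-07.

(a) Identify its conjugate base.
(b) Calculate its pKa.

(a) The conjugate base is formed by removing one H⁺ from H₂CO₃, giving HCO₃⁻. (b) pKa = -log(Ka) = -log(4.86e-07) = 6.31.

Conjugate base: HCO₃⁻; pK_a = 6.31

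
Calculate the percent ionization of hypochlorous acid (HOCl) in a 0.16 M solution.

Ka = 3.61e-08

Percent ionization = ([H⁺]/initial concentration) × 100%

Using Ka equilibrium: x² + Ka×x - Ka×C = 0. Solving: [H⁺] = 7.5982e-05. Percent = (7.5982e-05/0.16) × 100

Percent ionization = 0.0475%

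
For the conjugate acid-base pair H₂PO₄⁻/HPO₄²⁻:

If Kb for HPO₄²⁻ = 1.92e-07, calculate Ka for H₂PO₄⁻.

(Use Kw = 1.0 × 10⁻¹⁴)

For a conjugate pair Ka × Kb = Kw, so Ka = Kw/Kb = 1.0 × 10⁻¹⁴ / 1.92e-07 = 5.21e-08.

K_a = 5.21e-08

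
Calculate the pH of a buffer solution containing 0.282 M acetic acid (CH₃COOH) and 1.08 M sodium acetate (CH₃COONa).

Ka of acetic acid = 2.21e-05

pKa = -log(2.21e-05) = 4.66. pH = pKa + log([A⁻]/[HA]) = 4.66 + log(1.08/0.282)

pH = 5.24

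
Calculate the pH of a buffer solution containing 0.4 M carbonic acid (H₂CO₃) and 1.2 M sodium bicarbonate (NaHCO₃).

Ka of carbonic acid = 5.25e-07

pKa = -log(5.25e-07) = 6.28. pH = pKa + log([A⁻]/[HA]) = 6.28 + log(1.2/0.4)

pH = 6.76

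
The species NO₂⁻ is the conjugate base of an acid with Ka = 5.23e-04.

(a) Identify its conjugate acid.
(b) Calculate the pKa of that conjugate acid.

(a) The conjugate acid is formed by adding one H⁺ to NO₂⁻, giving HNO₂. (b) pKa = -log(Ka) = -log(5.23e-04) = 3.28.

Conjugate acid: HNO₂; pK_a = 3.28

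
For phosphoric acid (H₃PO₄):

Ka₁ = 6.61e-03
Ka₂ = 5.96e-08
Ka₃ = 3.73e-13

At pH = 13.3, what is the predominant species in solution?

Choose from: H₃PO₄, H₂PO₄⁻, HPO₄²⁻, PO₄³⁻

pKa₁ = 2.18, pKa₂ = 7.22, pKa₃ = 12.43. For a polyprotic acid the predominant species crosses at each pKa: below pKa_n the protonated form dominates, above it the deprotonated form does. At pH = 13.3, the predominant species is PO₄³⁻.

PO₄³⁻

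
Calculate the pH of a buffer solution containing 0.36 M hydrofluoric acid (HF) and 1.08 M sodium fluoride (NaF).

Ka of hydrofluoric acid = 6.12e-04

pKa = -log(6.12e-04) = 3.21. pH = pKa + log([A⁻]/[HA]) = 3.21 + log(1.08/0.36)

pH = 3.69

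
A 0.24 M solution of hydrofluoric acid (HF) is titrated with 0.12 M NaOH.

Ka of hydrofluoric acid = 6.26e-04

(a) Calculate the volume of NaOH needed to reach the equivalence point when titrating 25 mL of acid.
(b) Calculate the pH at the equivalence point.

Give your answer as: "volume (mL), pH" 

moles acid = 0.24 × 25/1000 = 0.006 mol; V_base = moles/0.12 × 1000 = 50.0 mL. At equivalence only the conjugate base is present: [A⁻] = 0.006/0.075 = 8.0000e-02 M. Kb = Kw/Ka = 1.60e-11; [OH⁻] = √(Kb × [A⁻]) = 1.1305e-06; pOH = 5.95; pH = 14 - pOH = 8.05.

V = 50.0 mL, pH = 8.05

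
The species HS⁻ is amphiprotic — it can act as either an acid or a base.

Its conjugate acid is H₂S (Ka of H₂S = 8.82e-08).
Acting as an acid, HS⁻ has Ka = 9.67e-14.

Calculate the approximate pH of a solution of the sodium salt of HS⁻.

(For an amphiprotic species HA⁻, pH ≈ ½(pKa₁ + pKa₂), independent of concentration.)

pKa₁ = -log(8.82e-08) = 7.05; pKa₂ = -log(9.67e-14) = 13.01. For an amphiprotic species, pH ≈ ½(pKa₁ + pKa₂) = ½(7.05 + 13.01) = 10.03.

pH = 10.03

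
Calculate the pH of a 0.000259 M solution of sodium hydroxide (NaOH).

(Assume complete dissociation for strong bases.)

[OH⁻] = 0.000259 M for strong base. pOH = -log[OH⁻] = 3.59, pH = 14 - pOH

pH = 10.41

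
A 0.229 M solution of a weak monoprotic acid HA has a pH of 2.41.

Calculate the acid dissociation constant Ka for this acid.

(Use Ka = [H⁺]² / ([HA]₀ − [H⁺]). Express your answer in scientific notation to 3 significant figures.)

[H⁺] = 10^(−pH) = 10^(−2.41) = 3.890e-03 M. For HA ⇌ H⁺ + A⁻, Ka = [H⁺][A⁻]/[HA] = [H⁺]² / ([HA]₀ − [H⁺]) = (3.890e-03)² / (0.229 − 3.890e-03) = 6.72e-05.

K_a = 6.72e-05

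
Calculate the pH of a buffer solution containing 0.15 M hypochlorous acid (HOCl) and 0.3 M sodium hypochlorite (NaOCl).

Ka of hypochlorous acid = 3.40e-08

pKa = -log(3.40e-08) = 7.47. pH = pKa + log([A⁻]/[HA]) = 7.47 + log(0.3/0.15)

pH = 7.77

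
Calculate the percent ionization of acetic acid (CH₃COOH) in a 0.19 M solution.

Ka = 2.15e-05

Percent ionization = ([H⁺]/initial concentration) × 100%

Using Ka equilibrium: x² + Ka×x - Ka×C = 0. Solving: [H⁺] = 2.0104e-03. Percent = (2.0104e-03/0.19) × 100

Percent ionization = 1.06%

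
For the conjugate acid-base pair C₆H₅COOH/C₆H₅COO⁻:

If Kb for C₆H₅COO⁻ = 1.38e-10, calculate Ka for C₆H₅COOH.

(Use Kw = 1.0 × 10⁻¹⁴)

For a conjugate pair Ka × Kb = Kw, so Ka = Kw/Kb = 1.0 × 10⁻¹⁴ / 1.38e-10 = 7.25e-05.

K_a = 7.25e-05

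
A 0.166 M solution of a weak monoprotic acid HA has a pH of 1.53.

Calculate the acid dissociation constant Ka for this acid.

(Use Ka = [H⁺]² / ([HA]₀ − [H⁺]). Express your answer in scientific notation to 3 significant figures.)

[H⁺] = 10^(−pH) = 10^(−1.53) = 2.951e-02 M. For HA ⇌ H⁺ + A⁻, Ka = [H⁺][A⁻]/[HA] = [H⁺]² / ([HA]₀ − [H⁺]) = (2.951e-02)² / (0.166 − 2.951e-02) = 6.38e-03.

K_a = 6.38e-03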